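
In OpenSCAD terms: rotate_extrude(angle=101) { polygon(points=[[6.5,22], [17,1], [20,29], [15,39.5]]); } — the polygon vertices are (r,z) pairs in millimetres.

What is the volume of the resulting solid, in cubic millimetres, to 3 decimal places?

Volume = 6717.560 mm³

Profile (r,z), 4 vertices: (6.5,22) (17,1) (20,29) (15,39.5)
edge 0: (6.5,22)→(17,1)  cross = 6.5·1 − 17·22 = -367.5000; (r_i+r_j)·cross = 23.5·-367.5000 = -8636.2500
edge 1: (17,1)→(20,29)  cross = 17·29 − 20·1 = 473.0000; (r_i+r_j)·cross = 37·473.0000 = 17501.0000
edge 2: (20,29)→(15,39.5)  cross = 20·39.5 − 15·29 = 355.0000; (r_i+r_j)·cross = 35·355.0000 = 12425.0000
edge 3: (15,39.5)→(6.5,22)  cross = 15·22 − 6.5·39.5 = 73.2500; (r_i+r_j)·cross = 21.5·73.2500 = 1574.8750
Σcross = 533.7500 → A = |Σcross|/2 = 266.8750 mm²
Σ(r_i+r_j)·cross = 22864.6250 → first moment M = |Σ|/6 = 3810.7708
R_c = M/A = 3810.7708/266.8750 = 14.2792 mm
θ = 101° = 1.762783 rad
V = θ·R_c·A = 1.762783·14.2792·266.8750 = 6717.560 mm³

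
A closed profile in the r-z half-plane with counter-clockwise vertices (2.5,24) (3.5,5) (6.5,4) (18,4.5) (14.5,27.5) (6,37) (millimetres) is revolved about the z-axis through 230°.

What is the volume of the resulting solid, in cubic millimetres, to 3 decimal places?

Volume = 13621.044 mm³

Profile (r,z), 6 vertices: (2.5,24) (3.5,5) (6.5,4) (18,4.5) (14.5,27.5) (6,37)
edge 0: (2.5,24)→(3.5,5)  cross = 2.5·5 − 3.5·24 = -71.5000; (r_i+r_j)·cross = 6·-71.5000 = -429.0000
edge 1: (3.5,5)→(6.5,4)  cross = 3.5·4 − 6.5·5 = -18.5000; (r_i+r_j)·cross = 10·-18.5000 = -185.0000
edge 2: (6.5,4)→(18,4.5)  cross = 6.5·4.5 − 18·4 = -42.7500; (r_i+r_j)·cross = 24.5·-42.7500 = -1047.3750
edge 3: (18,4.5)→(14.5,27.5)  cross = 18·27.5 − 14.5·4.5 = 429.7500; (r_i+r_j)·cross = 32.5·429.7500 = 13966.8750
edge 4: (14.5,27.5)→(6,37)  cross = 14.5·37 − 6·27.5 = 371.5000; (r_i+r_j)·cross = 20.5·371.5000 = 7615.7500
edge 5: (6,37)→(2.5,24)  cross = 6·24 − 2.5·37 = 51.5000; (r_i+r_j)·cross = 8.5·51.5000 = 437.7500
Σcross = 720.0000 → A = |Σcross|/2 = 360.0000 mm²
Σ(r_i+r_j)·cross = 20359.0000 → first moment M = |Σ|/6 = 3393.1667
R_c = M/A = 3393.1667/360.0000 = 9.4255 mm
θ = 230° = 4.014257 rad
V = θ·R_c·A = 4.014257·9.4255·360.0000 = 13621.044 mm³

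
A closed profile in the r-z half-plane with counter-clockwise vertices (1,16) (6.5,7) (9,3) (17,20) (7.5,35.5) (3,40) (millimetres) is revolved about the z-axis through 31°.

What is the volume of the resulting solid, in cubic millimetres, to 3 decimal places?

Volume = 1364.060 mm³

Profile (r,z), 6 vertices: (1,16) (6.5,7) (9,3) (17,20) (7.5,35.5) (3,40)
edge 0: (1,16)→(6.5,7)  cross = 1·7 − 6.5·16 = -97.0000; (r_i+r_j)·cross = 7.5·-97.0000 = -727.5000
edge 1: (6.5,7)→(9,3)  cross = 6.5·3 − 9·7 = -43.5000; (r_i+r_j)·cross = 15.5·-43.5000 = -674.2500
edge 2: (9,3)→(17,20)  cross = 9·20 − 17·3 = 129.0000; (r_i+r_j)·cross = 26·129.0000 = 3354.0000
edge 3: (17,20)→(7.5,35.5)  cross = 17·35.5 − 7.5·20 = 453.5000; (r_i+r_j)·cross = 24.5·453.5000 = 11110.7500
edge 4: (7.5,35.5)→(3,40)  cross = 7.5·40 − 3·35.5 = 193.5000; (r_i+r_j)·cross = 10.5·193.5000 = 2031.7500
edge 5: (3,40)→(1,16)  cross = 3·16 − 1·40 = 8.0000; (r_i+r_j)·cross = 4·8.0000 = 32.0000
Σcross = 643.5000 → A = |Σcross|/2 = 321.7500 mm²
Σ(r_i+r_j)·cross = 15126.7500 → first moment M = |Σ|/6 = 2521.1250
R_c = M/A = 2521.1250/321.7500 = 7.8357 mm
θ = 31° = 0.541052 rad
V = θ·R_c·A = 0.541052·7.8357·321.7500 = 1364.060 mm³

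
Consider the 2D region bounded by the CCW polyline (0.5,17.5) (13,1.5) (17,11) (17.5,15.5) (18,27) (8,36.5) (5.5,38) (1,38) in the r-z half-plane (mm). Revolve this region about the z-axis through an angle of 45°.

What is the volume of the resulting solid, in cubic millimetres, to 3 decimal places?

Volume = 3109.097 mm³

Profile (r,z), 8 vertices: (0.5,17.5) (13,1.5) (17,11) (17.5,15.5) (18,27) (8,36.5) (5.5,38) (1,38)
edge 0: (0.5,17.5)→(13,1.5)  cross = 0.5·1.5 − 13·17.5 = -226.7500; (r_i+r_j)·cross = 13.5·-226.7500 = -3061.1250
edge 1: (13,1.5)→(17,11)  cross = 13·11 − 17·1.5 = 117.5000; (r_i+r_j)·cross = 30·117.5000 = 3525.0000
edge 2: (17,11)→(17.5,15.5)  cross = 17·15.5 − 17.5·11 = 71.0000; (r_i+r_j)·cross = 34.5·71.0000 = 2449.5000
edge 3: (17.5,15.5)→(18,27)  cross = 17.5·27 − 18·15.5 = 193.5000; (r_i+r_j)·cross = 35.5·193.5000 = 6869.2500
edge 4: (18,27)→(8,36.5)  cross = 18·36.5 − 8·27 = 441.0000; (r_i+r_j)·cross = 26·441.0000 = 11466.0000
edge 5: (8,36.5)→(5.5,38)  cross = 8·38 − 5.5·36.5 = 103.2500; (r_i+r_j)·cross = 13.5·103.2500 = 1393.8750
edge 6: (5.5,38)→(1,38)  cross = 5.5·38 − 1·38 = 171.0000; (r_i+r_j)·cross = 6.5·171.0000 = 1111.5000
edge 7: (1,38)→(0.5,17.5)  cross = 1·17.5 − 0.5·38 = -1.5000; (r_i+r_j)·cross = 1.5·-1.5000 = -2.2500
Σcross = 869.0000 → A = |Σcross|/2 = 434.5000 mm²
Σ(r_i+r_j)·cross = 23751.7500 → first moment M = |Σ|/6 = 3958.6250
R_c = M/A = 3958.6250/434.5000 = 9.1108 mm
θ = 45° = 0.785398 rad
V = θ·R_c·A = 0.785398·9.1108·434.5000 = 3109.097 mm³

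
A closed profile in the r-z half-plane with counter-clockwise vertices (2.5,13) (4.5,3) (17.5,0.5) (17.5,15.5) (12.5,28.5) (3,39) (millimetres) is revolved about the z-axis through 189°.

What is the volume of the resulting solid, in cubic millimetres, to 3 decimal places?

Profile (r,z), 6 vertices: (2.5,13) (4.5,3) (17.5,0.5) (17.5,15.5) (12.5,28.5) (3,39)
edge 0: (2.5,13)→(4.5,3)  cross = 2.5·3 − 4.5·13 = -51.0000; (r_i+r_j)·cross = 7·-51.0000 = -357.0000
edge 1: (4.5,3)→(17.5,0.5)  cross = 4.5·0.5 − 17.5·3 = -50.2500; (r_i+r_j)·cross = 22·-50.2500 = -1105.5000
edge 2: (17.5,0.5)→(17.5,15.5)  cross = 17.5·15.5 − 17.5·0.5 = 262.5000; (r_i+r_j)·cross = 35·262.5000 = 9187.5000
edge 3: (17.5,15.5)→(12.5,28.5)  cross = 17.5·28.5 − 12.5·15.5 = 305.0000; (r_i+r_j)·cross = 30·305.0000 = 9150.0000
edge 4: (12.5,28.5)→(3,39)  cross = 12.5·39 − 3·28.5 = 402.0000; (r_i+r_j)·cross = 15.5·402.0000 = 6231.0000
edge 5: (3,39)→(2.5,13)  cross = 3·13 − 2.5·39 = -58.5000; (r_i+r_j)·cross = 5.5·-58.5000 = -321.7500
Σcross = 809.7500 → A = |Σcross|/2 = 404.8750 mm²
Σ(r_i+r_j)·cross = 22784.2500 → first moment M = |Σ|/6 = 3797.3750
R_c = M/A = 3797.3750/404.8750 = 9.3791 mm
θ = 189° = 3.298672 rad
V = θ·R_c·A = 3.298672·9.3791·404.8750 = 12526.296 mm³

Volume = 12526.296 mm³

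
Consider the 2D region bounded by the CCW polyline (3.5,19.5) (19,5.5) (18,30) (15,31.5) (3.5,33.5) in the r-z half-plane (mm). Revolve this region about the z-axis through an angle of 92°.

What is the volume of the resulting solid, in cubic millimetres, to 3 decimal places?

Volume = 5432.227 mm³

Profile (r,z), 5 vertices: (3.5,19.5) (19,5.5) (18,30) (15,31.5) (3.5,33.5)
edge 0: (3.5,19.5)→(19,5.5)  cross = 3.5·5.5 − 19·19.5 = -351.2500; (r_i+r_j)·cross = 22.5·-351.2500 = -7903.1250
edge 1: (19,5.5)→(18,30)  cross = 19·30 − 18·5.5 = 471.0000; (r_i+r_j)·cross = 37·471.0000 = 17427.0000
edge 2: (18,30)→(15,31.5)  cross = 18·31.5 − 15·30 = 117.0000; (r_i+r_j)·cross = 33·117.0000 = 3861.0000
edge 3: (15,31.5)→(3.5,33.5)  cross = 15·33.5 − 3.5·31.5 = 392.2500; (r_i+r_j)·cross = 18.5·392.2500 = 7256.6250
edge 4: (3.5,33.5)→(3.5,19.5)  cross = 3.5·19.5 − 3.5·33.5 = -49.0000; (r_i+r_j)·cross = 7·-49.0000 = -343.0000
Σcross = 580.0000 → A = |Σcross|/2 = 290.0000 mm²
Σ(r_i+r_j)·cross = 20298.5000 → first moment M = |Σ|/6 = 3383.0833
R_c = M/A = 3383.0833/290.0000 = 11.6658 mm
θ = 92° = 1.605703 rad
V = θ·R_c·A = 1.605703·11.6658·290.0000 = 5432.227 mm³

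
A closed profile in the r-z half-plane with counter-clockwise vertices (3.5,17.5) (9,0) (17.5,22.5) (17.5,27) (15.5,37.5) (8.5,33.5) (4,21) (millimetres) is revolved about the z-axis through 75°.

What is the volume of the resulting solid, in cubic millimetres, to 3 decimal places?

Profile (r,z), 7 vertices: (3.5,17.5) (9,0) (17.5,22.5) (17.5,27) (15.5,37.5) (8.5,33.5) (4,21)
edge 0: (3.5,17.5)→(9,0)  cross = 3.5·0 − 9·17.5 = -157.5000; (r_i+r_j)·cross = 12.5·-157.5000 = -1968.7500
edge 1: (9,0)→(17.5,22.5)  cross = 9·22.5 − 17.5·0 = 202.5000; (r_i+r_j)·cross = 26.5·202.5000 = 5366.2500
edge 2: (17.5,22.5)→(17.5,27)  cross = 17.5·27 − 17.5·22.5 = 78.7500; (r_i+r_j)·cross = 35·78.7500 = 2756.2500
edge 3: (17.5,27)→(15.5,37.5)  cross = 17.5·37.5 − 15.5·27 = 237.7500; (r_i+r_j)·cross = 33·237.7500 = 7845.7500
edge 4: (15.5,37.5)→(8.5,33.5)  cross = 15.5·33.5 − 8.5·37.5 = 200.5000; (r_i+r_j)·cross = 24·200.5000 = 4812.0000
edge 5: (8.5,33.5)→(4,21)  cross = 8.5·21 − 4·33.5 = 44.5000; (r_i+r_j)·cross = 12.5·44.5000 = 556.2500
edge 6: (4,21)→(3.5,17.5)  cross = 4·17.5 − 3.5·21 = -3.5000; (r_i+r_j)·cross = 7.5·-3.5000 = -26.2500
Σcross = 603.0000 → A = |Σcross|/2 = 301.5000 mm²
Σ(r_i+r_j)·cross = 19341.5000 → first moment M = |Σ|/6 = 3223.5833
R_c = M/A = 3223.5833/301.5000 = 10.6918 mm
θ = 75° = 1.308997 rad
V = θ·R_c·A = 1.308997·10.6918·301.5000 = 4219.661 mm³

Volume = 4219.661 mm³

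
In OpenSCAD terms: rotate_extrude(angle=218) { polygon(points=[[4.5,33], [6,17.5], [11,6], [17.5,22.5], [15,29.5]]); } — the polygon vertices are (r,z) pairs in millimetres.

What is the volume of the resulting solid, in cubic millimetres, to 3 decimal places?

Profile (r,z), 5 vertices: (4.5,33) (6,17.5) (11,6) (17.5,22.5) (15,29.5)
edge 0: (4.5,33)→(6,17.5)  cross = 4.5·17.5 − 6·33 = -119.2500; (r_i+r_j)·cross = 10.5·-119.2500 = -1252.1250
edge 1: (6,17.5)→(11,6)  cross = 6·6 − 11·17.5 = -156.5000; (r_i+r_j)·cross = 17·-156.5000 = -2660.5000
edge 2: (11,6)→(17.5,22.5)  cross = 11·22.5 − 17.5·6 = 142.5000; (r_i+r_j)·cross = 28.5·142.5000 = 4061.2500
edge 3: (17.5,22.5)→(15,29.5)  cross = 17.5·29.5 − 15·22.5 = 178.7500; (r_i+r_j)·cross = 32.5·178.7500 = 5809.3750
edge 4: (15,29.5)→(4.5,33)  cross = 15·33 − 4.5·29.5 = 362.2500; (r_i+r_j)·cross = 19.5·362.2500 = 7063.8750
Σcross = 407.7500 → A = |Σcross|/2 = 203.8750 mm²
Σ(r_i+r_j)·cross = 13021.8750 → first moment M = |Σ|/6 = 2170.3125
R_c = M/A = 2170.3125/203.8750 = 10.6453 mm
θ = 218° = 3.804818 rad
V = θ·R_c·A = 3.804818·10.6453·203.8750 = 8257.644 mm³

Volume = 8257.644 mm³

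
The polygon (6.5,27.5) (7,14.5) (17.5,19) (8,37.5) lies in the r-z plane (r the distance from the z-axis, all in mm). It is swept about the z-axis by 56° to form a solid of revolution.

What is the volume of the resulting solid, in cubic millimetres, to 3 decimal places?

Volume = 1340.523 mm³

Profile (r,z), 4 vertices: (6.5,27.5) (7,14.5) (17.5,19) (8,37.5)
edge 0: (6.5,27.5)→(7,14.5)  cross = 6.5·14.5 − 7·27.5 = -98.2500; (r_i+r_j)·cross = 13.5·-98.2500 = -1326.3750
edge 1: (7,14.5)→(17.5,19)  cross = 7·19 − 17.5·14.5 = -120.7500; (r_i+r_j)·cross = 24.5·-120.7500 = -2958.3750
edge 2: (17.5,19)→(8,37.5)  cross = 17.5·37.5 − 8·19 = 504.2500; (r_i+r_j)·cross = 25.5·504.2500 = 12858.3750
edge 3: (8,37.5)→(6.5,27.5)  cross = 8·27.5 − 6.5·37.5 = -23.7500; (r_i+r_j)·cross = 14.5·-23.7500 = -344.3750
Σcross = 261.5000 → A = |Σcross|/2 = 130.7500 mm²
Σ(r_i+r_j)·cross = 8229.2500 → first moment M = |Σ|/6 = 1371.5417
R_c = M/A = 1371.5417/130.7500 = 10.4898 mm
θ = 56° = 0.977384 rad
V = θ·R_c·A = 0.977384·10.4898·130.7500 = 1340.523 mm³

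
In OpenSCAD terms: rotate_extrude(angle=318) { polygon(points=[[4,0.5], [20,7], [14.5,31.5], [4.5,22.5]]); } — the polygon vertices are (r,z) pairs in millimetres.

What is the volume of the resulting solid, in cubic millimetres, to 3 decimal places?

Volume = 19818.534 mm³

Profile (r,z), 4 vertices: (4,0.5) (20,7) (14.5,31.5) (4.5,22.5)
edge 0: (4,0.5)→(20,7)  cross = 4·7 − 20·0.5 = 18.0000; (r_i+r_j)·cross = 24·18.0000 = 432.0000
edge 1: (20,7)→(14.5,31.5)  cross = 20·31.5 − 14.5·7 = 528.5000; (r_i+r_j)·cross = 34.5·528.5000 = 18233.2500
edge 2: (14.5,31.5)→(4.5,22.5)  cross = 14.5·22.5 − 4.5·31.5 = 184.5000; (r_i+r_j)·cross = 19·184.5000 = 3505.5000
edge 3: (4.5,22.5)→(4,0.5)  cross = 4.5·0.5 − 4·22.5 = -87.7500; (r_i+r_j)·cross = 8.5·-87.7500 = -745.8750
Σcross = 643.2500 → A = |Σcross|/2 = 321.6250 mm²
Σ(r_i+r_j)·cross = 21424.8750 → first moment M = |Σ|/6 = 3570.8125
R_c = M/A = 3570.8125/321.6250 = 11.1024 mm
θ = 318° = 5.550147 rad
V = θ·R_c·A = 5.550147·11.1024·321.6250 = 19818.534 mm³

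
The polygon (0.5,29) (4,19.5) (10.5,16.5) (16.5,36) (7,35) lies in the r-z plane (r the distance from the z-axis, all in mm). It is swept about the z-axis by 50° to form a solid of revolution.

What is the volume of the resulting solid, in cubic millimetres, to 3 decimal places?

Volume = 1368.011 mm³

Profile (r,z), 5 vertices: (0.5,29) (4,19.5) (10.5,16.5) (16.5,36) (7,35)
edge 0: (0.5,29)→(4,19.5)  cross = 0.5·19.5 − 4·29 = -106.2500; (r_i+r_j)·cross = 4.5·-106.2500 = -478.1250
edge 1: (4,19.5)→(10.5,16.5)  cross = 4·16.5 − 10.5·19.5 = -138.7500; (r_i+r_j)·cross = 14.5·-138.7500 = -2011.8750
edge 2: (10.5,16.5)→(16.5,36)  cross = 10.5·36 − 16.5·16.5 = 105.7500; (r_i+r_j)·cross = 27·105.7500 = 2855.2500
edge 3: (16.5,36)→(7,35)  cross = 16.5·35 − 7·36 = 325.5000; (r_i+r_j)·cross = 23.5·325.5000 = 7649.2500
edge 4: (7,35)→(0.5,29)  cross = 7·29 − 0.5·35 = 185.5000; (r_i+r_j)·cross = 7.5·185.5000 = 1391.2500
Σcross = 371.7500 → A = |Σcross|/2 = 185.8750 mm²
Σ(r_i+r_j)·cross = 9405.7500 → first moment M = |Σ|/6 = 1567.6250
R_c = M/A = 1567.6250/185.8750 = 8.4338 mm
θ = 50° = 0.872665 rad
V = θ·R_c·A = 0.872665·8.4338·185.8750 = 1368.011 mm³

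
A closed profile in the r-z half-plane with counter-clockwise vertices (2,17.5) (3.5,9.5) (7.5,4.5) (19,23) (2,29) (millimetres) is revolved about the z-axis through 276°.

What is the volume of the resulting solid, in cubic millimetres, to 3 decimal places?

Profile (r,z), 5 vertices: (2,17.5) (3.5,9.5) (7.5,4.5) (19,23) (2,29)
edge 0: (2,17.5)→(3.5,9.5)  cross = 2·9.5 − 3.5·17.5 = -42.2500; (r_i+r_j)·cross = 5.5·-42.2500 = -232.3750
edge 1: (3.5,9.5)→(7.5,4.5)  cross = 3.5·4.5 − 7.5·9.5 = -55.5000; (r_i+r_j)·cross = 11·-55.5000 = -610.5000
edge 2: (7.5,4.5)→(19,23)  cross = 7.5·23 − 19·4.5 = 87.0000; (r_i+r_j)·cross = 26.5·87.0000 = 2305.5000
edge 3: (19,23)→(2,29)  cross = 19·29 − 2·23 = 505.0000; (r_i+r_j)·cross = 21·505.0000 = 10605.0000
edge 4: (2,29)→(2,17.5)  cross = 2·17.5 − 2·29 = -23.0000; (r_i+r_j)·cross = 4·-23.0000 = -92.0000
Σcross = 471.2500 → A = |Σcross|/2 = 235.6250 mm²
Σ(r_i+r_j)·cross = 11975.6250 → first moment M = |Σ|/6 = 1995.9375
R_c = M/A = 1995.9375/235.6250 = 8.4708 mm
θ = 276° = 4.817109 rad
V = θ·R_c·A = 4.817109·8.4708·235.6250 = 9614.648 mm³

Volume = 9614.648 mm³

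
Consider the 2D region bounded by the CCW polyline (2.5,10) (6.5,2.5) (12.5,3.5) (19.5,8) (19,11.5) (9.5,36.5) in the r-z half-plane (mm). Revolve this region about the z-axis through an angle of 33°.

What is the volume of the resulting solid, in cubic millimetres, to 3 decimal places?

Volume = 1901.000 mm³

Profile (r,z), 6 vertices: (2.5,10) (6.5,2.5) (12.5,3.5) (19.5,8) (19,11.5) (9.5,36.5)
edge 0: (2.5,10)→(6.5,2.5)  cross = 2.5·2.5 − 6.5·10 = -58.7500; (r_i+r_j)·cross = 9·-58.7500 = -528.7500
edge 1: (6.5,2.5)→(12.5,3.5)  cross = 6.5·3.5 − 12.5·2.5 = -8.5000; (r_i+r_j)·cross = 19·-8.5000 = -161.5000
edge 2: (12.5,3.5)→(19.5,8)  cross = 12.5·8 − 19.5·3.5 = 31.7500; (r_i+r_j)·cross = 32·31.7500 = 1016.0000
edge 3: (19.5,8)→(19,11.5)  cross = 19.5·11.5 − 19·8 = 72.2500; (r_i+r_j)·cross = 38.5·72.2500 = 2781.6250
edge 4: (19,11.5)→(9.5,36.5)  cross = 19·36.5 − 9.5·11.5 = 584.2500; (r_i+r_j)·cross = 28.5·584.2500 = 16651.1250
edge 5: (9.5,36.5)→(2.5,10)  cross = 9.5·10 − 2.5·36.5 = 3.7500; (r_i+r_j)·cross = 12·3.7500 = 45.0000
Σcross = 624.7500 → A = |Σcross|/2 = 312.3750 mm²
Σ(r_i+r_j)·cross = 19803.5000 → first moment M = |Σ|/6 = 3300.5833
R_c = M/A = 3300.5833/312.3750 = 10.5661 mm
θ = 33° = 0.575959 rad
V = θ·R_c·A = 0.575959·10.5661·312.3750 = 1901.000 mm³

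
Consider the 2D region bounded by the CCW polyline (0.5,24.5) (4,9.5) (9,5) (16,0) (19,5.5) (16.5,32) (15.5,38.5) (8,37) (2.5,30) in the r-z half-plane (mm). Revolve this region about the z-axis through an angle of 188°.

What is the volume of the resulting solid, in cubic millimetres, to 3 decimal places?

Volume = 16709.061 mm³

Profile (r,z), 9 vertices: (0.5,24.5) (4,9.5) (9,5) (16,0) (19,5.5) (16.5,32) (15.5,38.5) (8,37) (2.5,30)
edge 0: (0.5,24.5)→(4,9.5)  cross = 0.5·9.5 − 4·24.5 = -93.2500; (r_i+r_j)·cross = 4.5·-93.2500 = -419.6250
edge 1: (4,9.5)→(9,5)  cross = 4·5 − 9·9.5 = -65.5000; (r_i+r_j)·cross = 13·-65.5000 = -851.5000
edge 2: (9,5)→(16,0)  cross = 9·0 − 16·5 = -80.0000; (r_i+r_j)·cross = 25·-80.0000 = -2000.0000
edge 3: (16,0)→(19,5.5)  cross = 16·5.5 − 19·0 = 88.0000; (r_i+r_j)·cross = 35·88.0000 = 3080.0000
edge 4: (19,5.5)→(16.5,32)  cross = 19·32 − 16.5·5.5 = 517.2500; (r_i+r_j)·cross = 35.5·517.2500 = 18362.3750
edge 5: (16.5,32)→(15.5,38.5)  cross = 16.5·38.5 − 15.5·32 = 139.2500; (r_i+r_j)·cross = 32·139.2500 = 4456.0000
edge 6: (15.5,38.5)→(8,37)  cross = 15.5·37 − 8·38.5 = 265.5000; (r_i+r_j)·cross = 23.5·265.5000 = 6239.2500
edge 7: (8,37)→(2.5,30)  cross = 8·30 − 2.5·37 = 147.5000; (r_i+r_j)·cross = 10.5·147.5000 = 1548.7500
edge 8: (2.5,30)→(0.5,24.5)  cross = 2.5·24.5 − 0.5·30 = 46.2500; (r_i+r_j)·cross = 3·46.2500 = 138.7500
Σcross = 965.0000 → A = |Σcross|/2 = 482.5000 mm²
Σ(r_i+r_j)·cross = 30554.0000 → first moment M = |Σ|/6 = 5092.3333
R_c = M/A = 5092.3333/482.5000 = 10.5541 mm
θ = 188° = 3.281219 rad
V = θ·R_c·A = 3.281219·10.5541·482.5000 = 16709.061 mm³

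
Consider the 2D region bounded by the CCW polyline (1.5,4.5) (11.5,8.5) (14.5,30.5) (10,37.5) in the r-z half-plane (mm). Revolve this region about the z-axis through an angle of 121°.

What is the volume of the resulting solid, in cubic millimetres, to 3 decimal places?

Volume = 3916.775 mm³

Profile (r,z), 4 vertices: (1.5,4.5) (11.5,8.5) (14.5,30.5) (10,37.5)
edge 0: (1.5,4.5)→(11.5,8.5)  cross = 1.5·8.5 − 11.5·4.5 = -39.0000; (r_i+r_j)·cross = 13·-39.0000 = -507.0000
edge 1: (11.5,8.5)→(14.5,30.5)  cross = 11.5·30.5 − 14.5·8.5 = 227.5000; (r_i+r_j)·cross = 26·227.5000 = 5915.0000
edge 2: (14.5,30.5)→(10,37.5)  cross = 14.5·37.5 − 10·30.5 = 238.7500; (r_i+r_j)·cross = 24.5·238.7500 = 5849.3750
edge 3: (10,37.5)→(1.5,4.5)  cross = 10·4.5 − 1.5·37.5 = -11.2500; (r_i+r_j)·cross = 11.5·-11.2500 = -129.3750
Σcross = 416.0000 → A = |Σcross|/2 = 208.0000 mm²
Σ(r_i+r_j)·cross = 11128.0000 → first moment M = |Σ|/6 = 1854.6667
R_c = M/A = 1854.6667/208.0000 = 8.9167 mm
θ = 121° = 2.111848 rad
V = θ·R_c·A = 2.111848·8.9167·208.0000 = 3916.775 mm³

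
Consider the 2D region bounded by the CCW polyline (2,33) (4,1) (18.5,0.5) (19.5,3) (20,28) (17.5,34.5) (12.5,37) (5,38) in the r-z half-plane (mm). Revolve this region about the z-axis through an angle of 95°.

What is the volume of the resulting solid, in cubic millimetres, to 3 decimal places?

Profile (r,z), 8 vertices: (2,33) (4,1) (18.5,0.5) (19.5,3) (20,28) (17.5,34.5) (12.5,37) (5,38)
edge 0: (2,33)→(4,1)  cross = 2·1 − 4·33 = -130.0000; (r_i+r_j)·cross = 6·-130.0000 = -780.0000
edge 1: (4,1)→(18.5,0.5)  cross = 4·0.5 − 18.5·1 = -16.5000; (r_i+r_j)·cross = 22.5·-16.5000 = -371.2500
edge 2: (18.5,0.5)→(19.5,3)  cross = 18.5·3 − 19.5·0.5 = 45.7500; (r_i+r_j)·cross = 38·45.7500 = 1738.5000
edge 3: (19.5,3)→(20,28)  cross = 19.5·28 − 20·3 = 486.0000; (r_i+r_j)·cross = 39.5·486.0000 = 19197.0000
edge 4: (20,28)→(17.5,34.5)  cross = 20·34.5 − 17.5·28 = 200.0000; (r_i+r_j)·cross = 37.5·200.0000 = 7500.0000
edge 5: (17.5,34.5)→(12.5,37)  cross = 17.5·37 − 12.5·34.5 = 216.2500; (r_i+r_j)·cross = 30·216.2500 = 6487.5000
edge 6: (12.5,37)→(5,38)  cross = 12.5·38 − 5·37 = 290.0000; (r_i+r_j)·cross = 17.5·290.0000 = 5075.0000
edge 7: (5,38)→(2,33)  cross = 5·33 − 2·38 = 89.0000; (r_i+r_j)·cross = 7·89.0000 = 623.0000
Σcross = 1180.5000 → A = |Σcross|/2 = 590.2500 mm²
Σ(r_i+r_j)·cross = 39469.7500 → first moment M = |Σ|/6 = 6578.2917
R_c = M/A = 6578.2917/590.2500 = 11.1449 mm
θ = 95° = 1.658063 rad
V = θ·R_c·A = 1.658063·11.1449·590.2500 = 10907.221 mm³

Volume = 10907.221 mm³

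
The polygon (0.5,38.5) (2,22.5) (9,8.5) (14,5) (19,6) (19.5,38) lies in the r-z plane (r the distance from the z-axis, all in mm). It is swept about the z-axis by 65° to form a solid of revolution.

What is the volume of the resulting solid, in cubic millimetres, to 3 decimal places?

Profile (r,z), 6 vertices: (0.5,38.5) (2,22.5) (9,8.5) (14,5) (19,6) (19.5,38)
edge 0: (0.5,38.5)→(2,22.5)  cross = 0.5·22.5 − 2·38.5 = -65.7500; (r_i+r_j)·cross = 2.5·-65.7500 = -164.3750
edge 1: (2,22.5)→(9,8.5)  cross = 2·8.5 − 9·22.5 = -185.5000; (r_i+r_j)·cross = 11·-185.5000 = -2040.5000
edge 2: (9,8.5)→(14,5)  cross = 9·5 − 14·8.5 = -74.0000; (r_i+r_j)·cross = 23·-74.0000 = -1702.0000
edge 3: (14,5)→(19,6)  cross = 14·6 − 19·5 = -11.0000; (r_i+r_j)·cross = 33·-11.0000 = -363.0000
edge 4: (19,6)→(19.5,38)  cross = 19·38 − 19.5·6 = 605.0000; (r_i+r_j)·cross = 38.5·605.0000 = 23292.5000
edge 5: (19.5,38)→(0.5,38.5)  cross = 19.5·38.5 − 0.5·38 = 731.7500; (r_i+r_j)·cross = 20·731.7500 = 14635.0000
Σcross = 1000.5000 → A = |Σcross|/2 = 500.2500 mm²
Σ(r_i+r_j)·cross = 33657.6250 → first moment M = |Σ|/6 = 5609.6042
R_c = M/A = 5609.6042/500.2500 = 11.2136 mm
θ = 65° = 1.134464 rad
V = θ·R_c·A = 1.134464·11.2136·500.2500 = 6363.894 mm³

Volume = 6363.894 mm³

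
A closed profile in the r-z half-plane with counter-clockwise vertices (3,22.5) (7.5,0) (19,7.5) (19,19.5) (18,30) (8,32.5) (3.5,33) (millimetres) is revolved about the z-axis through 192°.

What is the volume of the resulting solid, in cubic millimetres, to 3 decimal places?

Profile (r,z), 7 vertices: (3,22.5) (7.5,0) (19,7.5) (19,19.5) (18,30) (8,32.5) (3.5,33)
edge 0: (3,22.5)→(7.5,0)  cross = 3·0 − 7.5·22.5 = -168.7500; (r_i+r_j)·cross = 10.5·-168.7500 = -1771.8750
edge 1: (7.5,0)→(19,7.5)  cross = 7.5·7.5 − 19·0 = 56.2500; (r_i+r_j)·cross = 26.5·56.2500 = 1490.6250
edge 2: (19,7.5)→(19,19.5)  cross = 19·19.5 − 19·7.5 = 228.0000; (r_i+r_j)·cross = 38·228.0000 = 8664.0000
edge 3: (19,19.5)→(18,30)  cross = 19·30 − 18·19.5 = 219.0000; (r_i+r_j)·cross = 37·219.0000 = 8103.0000
edge 4: (18,30)→(8,32.5)  cross = 18·32.5 − 8·30 = 345.0000; (r_i+r_j)·cross = 26·345.0000 = 8970.0000
edge 5: (8,32.5)→(3.5,33)  cross = 8·33 − 3.5·32.5 = 150.2500; (r_i+r_j)·cross = 11.5·150.2500 = 1727.8750
edge 6: (3.5,33)→(3,22.5)  cross = 3.5·22.5 − 3·33 = -20.2500; (r_i+r_j)·cross = 6.5·-20.2500 = -131.6250
Σcross = 809.5000 → A = |Σcross|/2 = 404.7500 mm²
Σ(r_i+r_j)·cross = 27052.0000 → first moment M = |Σ|/6 = 4508.6667
R_c = M/A = 4508.6667/404.7500 = 11.1394 mm
θ = 192° = 3.351032 rad
V = θ·R_c·A = 3.351032·11.1394·404.7500 = 15108.687 mm³

Volume = 15108.687 mm³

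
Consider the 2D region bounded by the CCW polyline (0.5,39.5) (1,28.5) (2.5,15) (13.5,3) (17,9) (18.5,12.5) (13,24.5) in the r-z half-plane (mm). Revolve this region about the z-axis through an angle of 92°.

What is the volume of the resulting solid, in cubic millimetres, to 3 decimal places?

Profile (r,z), 7 vertices: (0.5,39.5) (1,28.5) (2.5,15) (13.5,3) (17,9) (18.5,12.5) (13,24.5)
edge 0: (0.5,39.5)→(1,28.5)  cross = 0.5·28.5 − 1·39.5 = -25.2500; (r_i+r_j)·cross = 1.5·-25.2500 = -37.8750
edge 1: (1,28.5)→(2.5,15)  cross = 1·15 − 2.5·28.5 = -56.2500; (r_i+r_j)·cross = 3.5·-56.2500 = -196.8750
edge 2: (2.5,15)→(13.5,3)  cross = 2.5·3 − 13.5·15 = -195.0000; (r_i+r_j)·cross = 16·-195.0000 = -3120.0000
edge 3: (13.5,3)→(17,9)  cross = 13.5·9 − 17·3 = 70.5000; (r_i+r_j)·cross = 30.5·70.5000 = 2150.2500
edge 4: (17,9)→(18.5,12.5)  cross = 17·12.5 − 18.5·9 = 46.0000; (r_i+r_j)·cross = 35.5·46.0000 = 1633.0000
edge 5: (18.5,12.5)→(13,24.5)  cross = 18.5·24.5 − 13·12.5 = 290.7500; (r_i+r_j)·cross = 31.5·290.7500 = 9158.6250
edge 6: (13,24.5)→(0.5,39.5)  cross = 13·39.5 − 0.5·24.5 = 501.2500; (r_i+r_j)·cross = 13.5·501.2500 = 6766.8750
Σcross = 632.0000 → A = |Σcross|/2 = 316.0000 mm²
Σ(r_i+r_j)·cross = 16354.0000 → first moment M = |Σ|/6 = 2725.6667
R_c = M/A = 2725.6667/316.0000 = 8.6255 mm
θ = 92° = 1.605703 rad
V = θ·R_c·A = 1.605703·8.6255·316.0000 = 4376.611 mm³

Volume = 4376.611 mm³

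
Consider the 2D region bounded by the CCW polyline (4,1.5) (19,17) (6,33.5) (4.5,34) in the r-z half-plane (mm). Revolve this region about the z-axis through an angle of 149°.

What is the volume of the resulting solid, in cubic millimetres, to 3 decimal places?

Volume = 5951.554 mm³

Profile (r,z), 4 vertices: (4,1.5) (19,17) (6,33.5) (4.5,34)
edge 0: (4,1.5)→(19,17)  cross = 4·17 − 19·1.5 = 39.5000; (r_i+r_j)·cross = 23·39.5000 = 908.5000
edge 1: (19,17)→(6,33.5)  cross = 19·33.5 − 6·17 = 534.5000; (r_i+r_j)·cross = 25·534.5000 = 13362.5000
edge 2: (6,33.5)→(4.5,34)  cross = 6·34 − 4.5·33.5 = 53.2500; (r_i+r_j)·cross = 10.5·53.2500 = 559.1250
edge 3: (4.5,34)→(4,1.5)  cross = 4.5·1.5 − 4·34 = -129.2500; (r_i+r_j)·cross = 8.5·-129.2500 = -1098.6250
Σcross = 498.0000 → A = |Σcross|/2 = 249.0000 mm²
Σ(r_i+r_j)·cross = 13731.5000 → first moment M = |Σ|/6 = 2288.5833
R_c = M/A = 2288.5833/249.0000 = 9.1911 mm
θ = 149° = 2.600541 rad
V = θ·R_c·A = 2.600541·9.1911·249.0000 = 5951.554 mm³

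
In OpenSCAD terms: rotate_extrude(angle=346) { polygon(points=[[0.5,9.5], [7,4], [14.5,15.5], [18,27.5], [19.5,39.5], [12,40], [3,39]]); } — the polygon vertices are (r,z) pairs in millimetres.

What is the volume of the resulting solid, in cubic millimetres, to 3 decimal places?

Profile (r,z), 7 vertices: (0.5,9.5) (7,4) (14.5,15.5) (18,27.5) (19.5,39.5) (12,40) (3,39)
edge 0: (0.5,9.5)→(7,4)  cross = 0.5·4 − 7·9.5 = -64.5000; (r_i+r_j)·cross = 7.5·-64.5000 = -483.7500
edge 1: (7,4)→(14.5,15.5)  cross = 7·15.5 − 14.5·4 = 50.5000; (r_i+r_j)·cross = 21.5·50.5000 = 1085.7500
edge 2: (14.5,15.5)→(18,27.5)  cross = 14.5·27.5 − 18·15.5 = 119.7500; (r_i+r_j)·cross = 32.5·119.7500 = 3891.8750
edge 3: (18,27.5)→(19.5,39.5)  cross = 18·39.5 − 19.5·27.5 = 174.7500; (r_i+r_j)·cross = 37.5·174.7500 = 6553.1250
edge 4: (19.5,39.5)→(12,40)  cross = 19.5·40 − 12·39.5 = 306.0000; (r_i+r_j)·cross = 31.5·306.0000 = 9639.0000
edge 5: (12,40)→(3,39)  cross = 12·39 − 3·40 = 348.0000; (r_i+r_j)·cross = 15·348.0000 = 5220.0000
edge 6: (3,39)→(0.5,9.5)  cross = 3·9.5 − 0.5·39 = 9.0000; (r_i+r_j)·cross = 3.5·9.0000 = 31.5000
Σcross = 943.5000 → A = |Σcross|/2 = 471.7500 mm²
Σ(r_i+r_j)·cross = 25937.5000 → first moment M = |Σ|/6 = 4322.9167
R_c = M/A = 4322.9167/471.7500 = 9.1636 mm
θ = 346° = 6.038839 rad
V = θ·R_c·A = 6.038839·9.1636·471.7500 = 26105.399 mm³

Volume = 26105.399 mm³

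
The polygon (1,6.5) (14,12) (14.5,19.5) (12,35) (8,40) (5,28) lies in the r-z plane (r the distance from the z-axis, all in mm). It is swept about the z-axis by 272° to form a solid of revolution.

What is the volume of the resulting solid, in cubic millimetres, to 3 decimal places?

Volume = 10462.446 mm³

Profile (r,z), 6 vertices: (1,6.5) (14,12) (14.5,19.5) (12,35) (8,40) (5,28)
edge 0: (1,6.5)→(14,12)  cross = 1·12 − 14·6.5 = -79.0000; (r_i+r_j)·cross = 15·-79.0000 = -1185.0000
edge 1: (14,12)→(14.5,19.5)  cross = 14·19.5 − 14.5·12 = 99.0000; (r_i+r_j)·cross = 28.5·99.0000 = 2821.5000
edge 2: (14.5,19.5)→(12,35)  cross = 14.5·35 − 12·19.5 = 273.5000; (r_i+r_j)·cross = 26.5·273.5000 = 7247.7500
edge 3: (12,35)→(8,40)  cross = 12·40 − 8·35 = 200.0000; (r_i+r_j)·cross = 20·200.0000 = 4000.0000
edge 4: (8,40)→(5,28)  cross = 8·28 − 5·40 = 24.0000; (r_i+r_j)·cross = 13·24.0000 = 312.0000
edge 5: (5,28)→(1,6.5)  cross = 5·6.5 − 1·28 = 4.5000; (r_i+r_j)·cross = 6·4.5000 = 27.0000
Σcross = 522.0000 → A = |Σcross|/2 = 261.0000 mm²
Σ(r_i+r_j)·cross = 13223.2500 → first moment M = |Σ|/6 = 2203.8750
R_c = M/A = 2203.8750/261.0000 = 8.4440 mm
θ = 272° = 4.747296 rad
V = θ·R_c·A = 4.747296·8.4440·261.0000 = 10462.446 mm³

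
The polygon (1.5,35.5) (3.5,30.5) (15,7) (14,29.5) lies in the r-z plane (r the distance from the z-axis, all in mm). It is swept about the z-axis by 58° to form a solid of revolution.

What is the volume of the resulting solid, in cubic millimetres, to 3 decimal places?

Volume = 1451.815 mm³

Profile (r,z), 4 vertices: (1.5,35.5) (3.5,30.5) (15,7) (14,29.5)
edge 0: (1.5,35.5)→(3.5,30.5)  cross = 1.5·30.5 − 3.5·35.5 = -78.5000; (r_i+r_j)·cross = 5·-78.5000 = -392.5000
edge 1: (3.5,30.5)→(15,7)  cross = 3.5·7 − 15·30.5 = -433.0000; (r_i+r_j)·cross = 18.5·-433.0000 = -8010.5000
edge 2: (15,7)→(14,29.5)  cross = 15·29.5 − 14·7 = 344.5000; (r_i+r_j)·cross = 29·344.5000 = 9990.5000
edge 3: (14,29.5)→(1.5,35.5)  cross = 14·35.5 − 1.5·29.5 = 452.7500; (r_i+r_j)·cross = 15.5·452.7500 = 7017.6250
Σcross = 285.7500 → A = |Σcross|/2 = 142.8750 mm²
Σ(r_i+r_j)·cross = 8605.1250 → first moment M = |Σ|/6 = 1434.1875
R_c = M/A = 1434.1875/142.8750 = 10.0381 mm
θ = 58° = 1.012291 rad
V = θ·R_c·A = 1.012291·10.0381·142.8750 = 1451.815 mm³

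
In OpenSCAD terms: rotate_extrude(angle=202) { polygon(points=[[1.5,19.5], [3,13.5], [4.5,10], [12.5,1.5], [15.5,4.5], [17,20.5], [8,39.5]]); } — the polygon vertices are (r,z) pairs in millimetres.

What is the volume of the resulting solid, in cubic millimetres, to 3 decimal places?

Profile (r,z), 7 vertices: (1.5,19.5) (3,13.5) (4.5,10) (12.5,1.5) (15.5,4.5) (17,20.5) (8,39.5)
edge 0: (1.5,19.5)→(3,13.5)  cross = 1.5·13.5 − 3·19.5 = -38.2500; (r_i+r_j)·cross = 4.5·-38.2500 = -172.1250
edge 1: (3,13.5)→(4.5,10)  cross = 3·10 − 4.5·13.5 = -30.7500; (r_i+r_j)·cross = 7.5·-30.7500 = -230.6250
edge 2: (4.5,10)→(12.5,1.5)  cross = 4.5·1.5 − 12.5·10 = -118.2500; (r_i+r_j)·cross = 17·-118.2500 = -2010.2500
edge 3: (12.5,1.5)→(15.5,4.5)  cross = 12.5·4.5 − 15.5·1.5 = 33.0000; (r_i+r_j)·cross = 28·33.0000 = 924.0000
edge 4: (15.5,4.5)→(17,20.5)  cross = 15.5·20.5 − 17·4.5 = 241.2500; (r_i+r_j)·cross = 32.5·241.2500 = 7840.6250
edge 5: (17,20.5)→(8,39.5)  cross = 17·39.5 − 8·20.5 = 507.5000; (r_i+r_j)·cross = 25·507.5000 = 12687.5000
edge 6: (8,39.5)→(1.5,19.5)  cross = 8·19.5 − 1.5·39.5 = 96.7500; (r_i+r_j)·cross = 9.5·96.7500 = 919.1250
Σcross = 691.2500 → A = |Σcross|/2 = 345.6250 mm²
Σ(r_i+r_j)·cross = 19958.2500 → first moment M = |Σ|/6 = 3326.3750
R_c = M/A = 3326.3750/345.6250 = 9.6242 mm
θ = 202° = 3.525565 rad
V = θ·R_c·A = 3.525565·9.6242·345.6250 = 11727.352 mm³

Volume = 11727.352 mm³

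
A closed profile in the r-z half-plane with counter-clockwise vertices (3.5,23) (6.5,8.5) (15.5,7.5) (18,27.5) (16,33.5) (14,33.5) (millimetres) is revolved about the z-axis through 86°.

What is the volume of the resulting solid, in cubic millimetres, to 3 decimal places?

Volume = 4470.053 mm³

Profile (r,z), 6 vertices: (3.5,23) (6.5,8.5) (15.5,7.5) (18,27.5) (16,33.5) (14,33.5)
edge 0: (3.5,23)→(6.5,8.5)  cross = 3.5·8.5 − 6.5·23 = -119.7500; (r_i+r_j)·cross = 10·-119.7500 = -1197.5000
edge 1: (6.5,8.5)→(15.5,7.5)  cross = 6.5·7.5 − 15.5·8.5 = -83.0000; (r_i+r_j)·cross = 22·-83.0000 = -1826.0000
edge 2: (15.5,7.5)→(18,27.5)  cross = 15.5·27.5 − 18·7.5 = 291.2500; (r_i+r_j)·cross = 33.5·291.2500 = 9756.8750
edge 3: (18,27.5)→(16,33.5)  cross = 18·33.5 − 16·27.5 = 163.0000; (r_i+r_j)·cross = 34·163.0000 = 5542.0000
edge 4: (16,33.5)→(14,33.5)  cross = 16·33.5 − 14·33.5 = 67.0000; (r_i+r_j)·cross = 30·67.0000 = 2010.0000
edge 5: (14,33.5)→(3.5,23)  cross = 14·23 − 3.5·33.5 = 204.7500; (r_i+r_j)·cross = 17.5·204.7500 = 3583.1250
Σcross = 523.2500 → A = |Σcross|/2 = 261.6250 mm²
Σ(r_i+r_j)·cross = 17868.5000 → first moment M = |Σ|/6 = 2978.0833
R_c = M/A = 2978.0833/261.6250 = 11.3830 mm
θ = 86° = 1.500983 rad
V = θ·R_c·A = 1.500983·11.3830·261.6250 = 4470.053 mm³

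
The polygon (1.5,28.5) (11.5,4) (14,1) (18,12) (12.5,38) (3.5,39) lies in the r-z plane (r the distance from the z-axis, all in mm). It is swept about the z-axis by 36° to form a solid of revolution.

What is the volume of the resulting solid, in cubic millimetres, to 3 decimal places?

Profile (r,z), 6 vertices: (1.5,28.5) (11.5,4) (14,1) (18,12) (12.5,38) (3.5,39)
edge 0: (1.5,28.5)→(11.5,4)  cross = 1.5·4 − 11.5·28.5 = -321.7500; (r_i+r_j)·cross = 13·-321.7500 = -4182.7500
edge 1: (11.5,4)→(14,1)  cross = 11.5·1 − 14·4 = -44.5000; (r_i+r_j)·cross = 25.5·-44.5000 = -1134.7500
edge 2: (14,1)→(18,12)  cross = 14·12 − 18·1 = 150.0000; (r_i+r_j)·cross = 32·150.0000 = 4800.0000
edge 3: (18,12)→(12.5,38)  cross = 18·38 − 12.5·12 = 534.0000; (r_i+r_j)·cross = 30.5·534.0000 = 16287.0000
edge 4: (12.5,38)→(3.5,39)  cross = 12.5·39 − 3.5·38 = 354.5000; (r_i+r_j)·cross = 16·354.5000 = 5672.0000
edge 5: (3.5,39)→(1.5,28.5)  cross = 3.5·28.5 − 1.5·39 = 41.2500; (r_i+r_j)·cross = 5·41.2500 = 206.2500
Σcross = 713.5000 → A = |Σcross|/2 = 356.7500 mm²
Σ(r_i+r_j)·cross = 21647.7500 → first moment M = |Σ|/6 = 3607.9583
R_c = M/A = 3607.9583/356.7500 = 10.1134 mm
θ = 36° = 0.628319 rad
V = θ·R_c·A = 0.628319·10.1134·356.7500 = 2266.947 mm³

Volume = 2266.947 mm³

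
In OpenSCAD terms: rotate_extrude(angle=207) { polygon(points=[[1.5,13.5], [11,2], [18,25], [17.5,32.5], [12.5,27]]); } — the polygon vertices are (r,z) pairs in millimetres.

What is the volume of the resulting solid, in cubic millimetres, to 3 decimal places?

Profile (r,z), 5 vertices: (1.5,13.5) (11,2) (18,25) (17.5,32.5) (12.5,27)
edge 0: (1.5,13.5)→(11,2)  cross = 1.5·2 − 11·13.5 = -145.5000; (r_i+r_j)·cross = 12.5·-145.5000 = -1818.7500
edge 1: (11,2)→(18,25)  cross = 11·25 − 18·2 = 239.0000; (r_i+r_j)·cross = 29·239.0000 = 6931.0000
edge 2: (18,25)→(17.5,32.5)  cross = 18·32.5 − 17.5·25 = 147.5000; (r_i+r_j)·cross = 35.5·147.5000 = 5236.2500
edge 3: (17.5,32.5)→(12.5,27)  cross = 17.5·27 − 12.5·32.5 = 66.2500; (r_i+r_j)·cross = 30·66.2500 = 1987.5000
edge 4: (12.5,27)→(1.5,13.5)  cross = 12.5·13.5 − 1.5·27 = 128.2500; (r_i+r_j)·cross = 14·128.2500 = 1795.5000
Σcross = 435.5000 → A = |Σcross|/2 = 217.7500 mm²
Σ(r_i+r_j)·cross = 14131.5000 → first moment M = |Σ|/6 = 2355.2500
R_c = M/A = 2355.2500/217.7500 = 10.8163 mm
θ = 207° = 3.612832 rad
V = θ·R_c·A = 3.612832·10.8163·217.7500 = 8509.122 mm³

Volume = 8509.122 mm³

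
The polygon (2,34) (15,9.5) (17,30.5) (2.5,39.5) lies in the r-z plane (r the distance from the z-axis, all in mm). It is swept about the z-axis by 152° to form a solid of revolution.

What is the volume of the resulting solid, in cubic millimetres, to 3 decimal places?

Profile (r,z), 4 vertices: (2,34) (15,9.5) (17,30.5) (2.5,39.5)
edge 0: (2,34)→(15,9.5)  cross = 2·9.5 − 15·34 = -491.0000; (r_i+r_j)·cross = 17·-491.0000 = -8347.0000
edge 1: (15,9.5)→(17,30.5)  cross = 15·30.5 − 17·9.5 = 296.0000; (r_i+r_j)·cross = 32·296.0000 = 9472.0000
edge 2: (17,30.5)→(2.5,39.5)  cross = 17·39.5 − 2.5·30.5 = 595.2500; (r_i+r_j)·cross = 19.5·595.2500 = 11607.3750
edge 3: (2.5,39.5)→(2,34)  cross = 2.5·34 − 2·39.5 = 6.0000; (r_i+r_j)·cross = 4.5·6.0000 = 27.0000
Σcross = 406.2500 → A = |Σcross|/2 = 203.1250 mm²
Σ(r_i+r_j)·cross = 12759.3750 → first moment M = |Σ|/6 = 2126.5625
R_c = M/A = 2126.5625/203.1250 = 10.4692 mm
θ = 152° = 2.652900 rad
V = θ·R_c·A = 2.652900·10.4692·203.1250 = 5641.559 mm³

Volume = 5641.559 mm³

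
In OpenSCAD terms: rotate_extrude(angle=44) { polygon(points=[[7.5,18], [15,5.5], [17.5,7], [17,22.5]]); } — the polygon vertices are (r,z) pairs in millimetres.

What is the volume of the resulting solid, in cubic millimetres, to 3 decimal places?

Profile (r,z), 4 vertices: (7.5,18) (15,5.5) (17.5,7) (17,22.5)
edge 0: (7.5,18)→(15,5.5)  cross = 7.5·5.5 − 15·18 = -228.7500; (r_i+r_j)·cross = 22.5·-228.7500 = -5146.8750
edge 1: (15,5.5)→(17.5,7)  cross = 15·7 − 17.5·5.5 = 8.7500; (r_i+r_j)·cross = 32.5·8.7500 = 284.3750
edge 2: (17.5,7)→(17,22.5)  cross = 17.5·22.5 − 17·7 = 274.7500; (r_i+r_j)·cross = 34.5·274.7500 = 9478.8750
edge 3: (17,22.5)→(7.5,18)  cross = 17·18 − 7.5·22.5 = 137.2500; (r_i+r_j)·cross = 24.5·137.2500 = 3362.6250
Σcross = 192.0000 → A = |Σcross|/2 = 96.0000 mm²
Σ(r_i+r_j)·cross = 7979.0000 → first moment M = |Σ|/6 = 1329.8333
R_c = M/A = 1329.8333/96.0000 = 13.8524 mm
θ = 44° = 0.767945 rad
V = θ·R_c·A = 0.767945·13.8524·96.0000 = 1021.239 mm³

Volume = 1021.239 mm³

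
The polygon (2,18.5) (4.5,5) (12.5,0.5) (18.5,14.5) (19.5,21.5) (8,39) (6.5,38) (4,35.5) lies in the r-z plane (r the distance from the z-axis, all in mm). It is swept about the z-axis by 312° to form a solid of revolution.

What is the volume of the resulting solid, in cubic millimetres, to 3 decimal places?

Volume = 23562.818 mm³

Profile (r,z), 8 vertices: (2,18.5) (4.5,5) (12.5,0.5) (18.5,14.5) (19.5,21.5) (8,39) (6.5,38) (4,35.5)
edge 0: (2,18.5)→(4.5,5)  cross = 2·5 − 4.5·18.5 = -73.2500; (r_i+r_j)·cross = 6.5·-73.2500 = -476.1250
edge 1: (4.5,5)→(12.5,0.5)  cross = 4.5·0.5 − 12.5·5 = -60.2500; (r_i+r_j)·cross = 17·-60.2500 = -1024.2500
edge 2: (12.5,0.5)→(18.5,14.5)  cross = 12.5·14.5 − 18.5·0.5 = 172.0000; (r_i+r_j)·cross = 31·172.0000 = 5332.0000
edge 3: (18.5,14.5)→(19.5,21.5)  cross = 18.5·21.5 − 19.5·14.5 = 115.0000; (r_i+r_j)·cross = 38·115.0000 = 4370.0000
edge 4: (19.5,21.5)→(8,39)  cross = 19.5·39 − 8·21.5 = 588.5000; (r_i+r_j)·cross = 27.5·588.5000 = 16183.7500
edge 5: (8,39)→(6.5,38)  cross = 8·38 − 6.5·39 = 50.5000; (r_i+r_j)·cross = 14.5·50.5000 = 732.2500
edge 6: (6.5,38)→(4,35.5)  cross = 6.5·35.5 − 4·38 = 78.7500; (r_i+r_j)·cross = 10.5·78.7500 = 826.8750
edge 7: (4,35.5)→(2,18.5)  cross = 4·18.5 − 2·35.5 = 3.0000; (r_i+r_j)·cross = 6·3.0000 = 18.0000
Σcross = 874.2500 → A = |Σcross|/2 = 437.1250 mm²
Σ(r_i+r_j)·cross = 25962.5000 → first moment M = |Σ|/6 = 4327.0833
R_c = M/A = 4327.0833/437.1250 = 9.8990 mm
θ = 312° = 5.445427 rad
V = θ·R_c·A = 5.445427·9.8990·437.1250 = 23562.818 mm³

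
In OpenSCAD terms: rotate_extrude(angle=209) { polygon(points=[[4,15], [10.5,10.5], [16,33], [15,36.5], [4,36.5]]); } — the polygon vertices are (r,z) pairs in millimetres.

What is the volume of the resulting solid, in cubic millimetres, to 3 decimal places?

Profile (r,z), 5 vertices: (4,15) (10.5,10.5) (16,33) (15,36.5) (4,36.5)
edge 0: (4,15)→(10.5,10.5)  cross = 4·10.5 − 10.5·15 = -115.5000; (r_i+r_j)·cross = 14.5·-115.5000 = -1674.7500
edge 1: (10.5,10.5)→(16,33)  cross = 10.5·33 − 16·10.5 = 178.5000; (r_i+r_j)·cross = 26.5·178.5000 = 4730.2500
edge 2: (16,33)→(15,36.5)  cross = 16·36.5 − 15·33 = 89.0000; (r_i+r_j)·cross = 31·89.0000 = 2759.0000
edge 3: (15,36.5)→(4,36.5)  cross = 15·36.5 − 4·36.5 = 401.5000; (r_i+r_j)·cross = 19·401.5000 = 7628.5000
edge 4: (4,36.5)→(4,15)  cross = 4·15 − 4·36.5 = -86.0000; (r_i+r_j)·cross = 8·-86.0000 = -688.0000
Σcross = 467.5000 → A = |Σcross|/2 = 233.7500 mm²
Σ(r_i+r_j)·cross = 12755.0000 → first moment M = |Σ|/6 = 2125.8333
R_c = M/A = 2125.8333/233.7500 = 9.0945 mm
θ = 209° = 3.647738 rad
V = θ·R_c·A = 3.647738·9.0945·233.7500 = 7754.483 mm³

Volume = 7754.483 mm³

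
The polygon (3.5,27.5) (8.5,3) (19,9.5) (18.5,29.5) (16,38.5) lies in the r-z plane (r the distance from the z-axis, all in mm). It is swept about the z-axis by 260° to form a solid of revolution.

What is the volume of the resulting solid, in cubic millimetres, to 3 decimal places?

Volume = 20150.539 mm³

Profile (r,z), 5 vertices: (3.5,27.5) (8.5,3) (19,9.5) (18.5,29.5) (16,38.5)
edge 0: (3.5,27.5)→(8.5,3)  cross = 3.5·3 − 8.5·27.5 = -223.2500; (r_i+r_j)·cross = 12·-223.2500 = -2679.0000
edge 1: (8.5,3)→(19,9.5)  cross = 8.5·9.5 − 19·3 = 23.7500; (r_i+r_j)·cross = 27.5·23.7500 = 653.1250
edge 2: (19,9.5)→(18.5,29.5)  cross = 19·29.5 − 18.5·9.5 = 384.7500; (r_i+r_j)·cross = 37.5·384.7500 = 14428.1250
edge 3: (18.5,29.5)→(16,38.5)  cross = 18.5·38.5 − 16·29.5 = 240.2500; (r_i+r_j)·cross = 34.5·240.2500 = 8288.6250
edge 4: (16,38.5)→(3.5,27.5)  cross = 16·27.5 − 3.5·38.5 = 305.2500; (r_i+r_j)·cross = 19.5·305.2500 = 5952.3750
Σcross = 730.7500 → A = |Σcross|/2 = 365.3750 mm²
Σ(r_i+r_j)·cross = 26643.2500 → first moment M = |Σ|/6 = 4440.5417
R_c = M/A = 4440.5417/365.3750 = 12.1534 mm
θ = 260° = 4.537856 rad
V = θ·R_c·A = 4.537856·12.1534·365.3750 = 20150.539 mm³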